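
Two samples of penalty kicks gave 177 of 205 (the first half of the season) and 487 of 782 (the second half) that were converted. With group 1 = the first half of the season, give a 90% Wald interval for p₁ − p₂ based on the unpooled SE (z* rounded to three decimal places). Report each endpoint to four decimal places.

(0.1920, 0.2893)

p̂₁ = 177/205 = 0.86341, p̂₂ = 487/782 = 0.62276; p̂₁ − p̂₂ = 0.24065.
Unpooled SE = √(p̂₁(1−p̂₁)/n₁ + p̂₂(1−p̂₂)/n₂) = √(0.000575267 + 0.000300421) = 0.029592.
For 90% confidence, z* = 1.645. Margin of error = 0.04868.
CI: 0.24065 ± 0.04868 = (0.1920, 0.2893).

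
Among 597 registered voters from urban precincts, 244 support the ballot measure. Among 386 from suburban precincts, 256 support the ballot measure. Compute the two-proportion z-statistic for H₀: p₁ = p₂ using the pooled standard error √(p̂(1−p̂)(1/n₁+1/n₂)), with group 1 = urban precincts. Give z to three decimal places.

Sample proportions: p̂₁ = 244/597 = 0.40871 and p̂₂ = 256/386 = 0.66321.
Pooled p̂ = (244+256)/(597+386) = 500/983 = 0.50865.
Pooled SE = √[0.2499252·0.00426572] ≈ 0.032651.
z = (p̂₁ − p̂₂)/SE = (0.40871 − 0.66321)/0.032651 = -0.25450/0.032651 = -7.795.

z = -7.795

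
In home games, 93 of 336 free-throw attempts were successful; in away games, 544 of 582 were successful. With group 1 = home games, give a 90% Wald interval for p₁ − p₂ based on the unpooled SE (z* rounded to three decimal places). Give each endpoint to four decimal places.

p̂₁ = 93/336 = 0.27679, p̂₂ = 544/582 = 0.93471; p̂₁ − p̂₂ = -0.65792.
SE = √(0.000595760 + 0.000104861) = √0.000700621 = 0.026469.
For 90% confidence, z* = 1.645. Margin = 1.645·0.026469 = 0.04354.
So the interval runs from -0.7015 to -0.6144.

(-0.7015, -0.6144)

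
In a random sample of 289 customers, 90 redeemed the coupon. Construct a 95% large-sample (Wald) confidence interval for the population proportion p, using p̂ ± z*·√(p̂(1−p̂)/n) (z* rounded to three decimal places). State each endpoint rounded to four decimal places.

(0.2580, 0.3648)

The sample proportion is 90/289 = 0.31142.
SE = √(p̂(1−p̂)/n) = √(0.214437/289) = 0.027240.
For 95% confidence, z* = 1.960.
Margin of error: 1.960 × 0.027240 = 0.05339.
CI: 0.31142 ± 0.05339 = (0.2580, 0.3648).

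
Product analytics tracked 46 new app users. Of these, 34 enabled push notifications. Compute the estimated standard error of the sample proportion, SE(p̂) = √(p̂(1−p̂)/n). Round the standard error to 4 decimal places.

With x = 34 successes in n = 46, p̂ = 0.73913.
p̂(1−p̂) = 0.73913·0.26087 = 0.192817.
Dividing by n and taking the root: √0.004191674 = 0.0647.

SE = 0.0647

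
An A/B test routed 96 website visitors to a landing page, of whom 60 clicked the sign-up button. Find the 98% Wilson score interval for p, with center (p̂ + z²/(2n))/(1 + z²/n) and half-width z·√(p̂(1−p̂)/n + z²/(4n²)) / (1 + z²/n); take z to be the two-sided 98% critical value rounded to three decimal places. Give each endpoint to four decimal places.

(0.5063, 0.7304)

Here p̂ = 60/96 = 0.62500 and z = 2.326 (z² = 5.410276).
Denominator 1 + z²/n = 1 + 5.410276/96 = 1.056357.
Adjusted center: (0.62500 + z²/(2n))/1.056357 = 0.61833.
Radicand: p̂(1−p̂)/n + z²/(4n²) = 0.002441406 + 0.000146763 = 0.002588169.
Half-width = 2.326·√0.002588169/1.056357 = 0.11202.
So the interval runs from 0.5063 to 0.7304.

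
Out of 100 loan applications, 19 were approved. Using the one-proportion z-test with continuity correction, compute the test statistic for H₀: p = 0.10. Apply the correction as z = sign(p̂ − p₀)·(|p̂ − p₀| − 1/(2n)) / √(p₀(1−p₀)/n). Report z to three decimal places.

z = 2.833

With x = 19 successes in n = 100, p̂ = 0.19000. p̂ − p₀ = 0.090000.
1/(2n) = 0.005000.
Corrected numerator: |0.090000| − 0.005000 = 0.085000.
Under H₀, SE = √(p₀(1−p₀)/n) = √(0.10·0.90/100) = √0.000900000 = 0.030000.
z = +0.085000/0.030000 = 2.833.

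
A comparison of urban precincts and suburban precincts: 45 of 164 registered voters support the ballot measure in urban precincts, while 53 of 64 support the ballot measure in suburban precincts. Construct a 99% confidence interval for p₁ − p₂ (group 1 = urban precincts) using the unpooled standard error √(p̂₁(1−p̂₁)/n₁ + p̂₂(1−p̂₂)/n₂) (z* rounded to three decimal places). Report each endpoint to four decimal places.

p̂₁ = 45/164 = 0.27439, p̂₂ = 53/64 = 0.82812; p̂₁ − p̂₂ = -0.55373.
SE = √(0.001214026 + 0.002223969) = √0.003437995 = 0.058634.
z* = 2.576 at the 99% level. Margin = 2.576·0.058634 = 0.15104.
So the interval runs from -0.7048 to -0.4027.

(-0.7048, -0.4027)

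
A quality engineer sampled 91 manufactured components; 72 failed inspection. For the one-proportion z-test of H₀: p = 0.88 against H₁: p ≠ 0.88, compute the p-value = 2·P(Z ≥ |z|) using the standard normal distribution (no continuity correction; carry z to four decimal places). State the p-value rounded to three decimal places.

p-value = 0.009

With x = 72 successes in n = 91, p̂ = 0.79121.
SE₀ = √(0.88·0.12/91) = 0.034065.
z = (p̂ − p₀)/SE = (72/91 − 0.88)/0.034065 ≈ -2.6065.
p-value = 2·P(Z ≥ |z|) with z = -2.6065 → 0.009.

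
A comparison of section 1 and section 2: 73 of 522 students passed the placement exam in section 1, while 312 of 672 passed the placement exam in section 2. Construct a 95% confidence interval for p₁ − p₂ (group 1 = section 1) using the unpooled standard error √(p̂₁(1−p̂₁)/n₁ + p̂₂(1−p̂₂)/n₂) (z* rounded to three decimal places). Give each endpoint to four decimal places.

(-0.3725, -0.2764)

p̂₁ = 73/522 = 0.13985, p̂₂ = 312/672 = 0.46429; p̂₁ − p̂₂ = -0.32444.
Unpooled SE = √(p̂₁(1−p̂₁)/n₁ + p̂₂(1−p̂₂)/n₂) = √(0.000230440 + 0.000370126) = 0.024506.
The 95% critical value is z* = 1.960. Margin = 1.960·0.024506 = 0.04803.
Interval: -0.32444 ± 0.04803 → (-0.3725, -0.2764).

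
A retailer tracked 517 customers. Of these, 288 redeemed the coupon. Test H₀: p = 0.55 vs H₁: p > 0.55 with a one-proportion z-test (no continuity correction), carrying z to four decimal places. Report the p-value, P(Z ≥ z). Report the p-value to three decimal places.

The sample proportion is 288/517 = 0.55706.
SE₀ = √(0.55·0.45/517) = 0.021880.
z = (p̂ − p₀)/SE = (288/517 − 0.55)/0.021880 ≈ 0.3227.
p-value = P(Z ≥ z) with z = 0.3227 → 0.373.

p-value = 0.373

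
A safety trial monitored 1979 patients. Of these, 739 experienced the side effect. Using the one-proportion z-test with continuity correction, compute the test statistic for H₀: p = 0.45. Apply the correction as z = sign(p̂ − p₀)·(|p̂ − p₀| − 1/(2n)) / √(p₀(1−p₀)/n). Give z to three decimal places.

Sample proportion p̂ = 739/1979 = 0.37342. p̂ − p₀ = -0.076579.
Continuity correction 1/(2n) = 1/3958 = 0.000253.
Corrected numerator: |-0.076579| − 0.000253 = 0.076326.
SE₀ = √(0.45·0.55/1979) = 0.011183.
z = (−)0.076326/0.011183 = -6.825.

z = -6.825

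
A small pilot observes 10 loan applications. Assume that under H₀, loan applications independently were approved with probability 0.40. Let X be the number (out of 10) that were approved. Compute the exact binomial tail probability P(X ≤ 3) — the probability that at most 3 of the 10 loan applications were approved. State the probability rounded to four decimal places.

P = 0.3823

X ~ Binomial(n=10, p=0.40).
P(X ≤ 3) = C(10,0)·0.40^0·0.60^10 + C(10,1)·0.40^1·0.60^9 + C(10,2)·0.40^2·0.60^8 + C(10,3)·0.40^3·0.60^7.
= 0.006047 + 0.040311 + 0.120932 + 0.214991 = 0.3823.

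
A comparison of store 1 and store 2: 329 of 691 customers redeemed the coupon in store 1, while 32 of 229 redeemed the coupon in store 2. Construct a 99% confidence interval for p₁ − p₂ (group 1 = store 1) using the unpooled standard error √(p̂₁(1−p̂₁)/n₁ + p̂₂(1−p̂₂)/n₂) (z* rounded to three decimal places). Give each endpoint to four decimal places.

(0.2597, 0.4131)

p̂₁ = 0.47612, p̂₂ = 0.13974, so the observed difference is 0.33638.
SE = √(0.000360969 + 0.000524940) = √0.000885909 = 0.029764.
The 99% critical value is z* = 2.576. Margin = 2.576·0.029764 = 0.07667.
Interval: 0.33638 ± 0.07667 → (0.2597, 0.4131).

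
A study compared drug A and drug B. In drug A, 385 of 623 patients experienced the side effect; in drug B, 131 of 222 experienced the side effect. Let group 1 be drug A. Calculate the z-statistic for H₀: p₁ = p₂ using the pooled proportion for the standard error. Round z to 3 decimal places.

z = 0.732

Sample proportions: p̂₁ = 385/623 = 0.61798 and p̂₂ = 131/222 = 0.59009.
Pooling: p̂ = 516/845 = 0.61065.
Pooled SE = √[0.2377564·0.00610964] ≈ 0.038113.
z = 0.02789/0.038113 = 0.732.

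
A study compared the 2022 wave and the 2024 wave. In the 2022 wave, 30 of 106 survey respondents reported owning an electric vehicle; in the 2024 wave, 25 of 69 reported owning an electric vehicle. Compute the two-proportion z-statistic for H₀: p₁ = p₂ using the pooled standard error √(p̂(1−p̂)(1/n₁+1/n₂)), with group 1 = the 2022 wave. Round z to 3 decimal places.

p̂₁ = 30/106 = 0.28302, p̂₂ = 25/69 = 0.36232.
Pooling: p̂ = 55/175 = 0.31429.
Pooled SE = √[0.2155102·0.02392672] ≈ 0.071808.
z = (p̂₁ − p̂₂)/SE = (0.28302 − 0.36232)/0.071808 = -0.07930/0.071808 = -1.104.

z = -1.104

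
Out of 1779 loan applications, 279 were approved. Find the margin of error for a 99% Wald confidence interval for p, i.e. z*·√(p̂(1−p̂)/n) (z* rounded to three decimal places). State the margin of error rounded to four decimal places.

Sample proportion p̂ = 279/1779 = 0.15683.
Standard error of p̂: √(0.132234/1779) = √0.000074331 = 0.008622.
The 99% critical value is z* = 2.576.
So ME = 0.0222.

ME = 0.0222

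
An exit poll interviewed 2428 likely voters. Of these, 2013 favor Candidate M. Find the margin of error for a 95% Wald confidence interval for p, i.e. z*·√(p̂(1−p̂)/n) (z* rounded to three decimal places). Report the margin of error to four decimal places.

Sample proportion p̂ = 2013/2428 = 0.82908.
SE = √(p̂(1−p̂)/n) = √(0.141708/2428) = 0.007640.
z* = 1.960 at the 95% level.
So ME = 0.0150.

ME = 0.0150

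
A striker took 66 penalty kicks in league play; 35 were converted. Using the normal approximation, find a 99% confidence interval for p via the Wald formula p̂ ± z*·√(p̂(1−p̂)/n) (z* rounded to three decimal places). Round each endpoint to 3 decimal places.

(0.372, 0.689)

The sample proportion is 35/66 = 0.53030.
SE(p̂) = √(0.53030·0.46970/66) = 0.061433.
The 99% critical value is z* = 2.576.
Margin of error: 2.576 × 0.061433 = 0.15825.
So the interval runs from 0.372 to 0.689.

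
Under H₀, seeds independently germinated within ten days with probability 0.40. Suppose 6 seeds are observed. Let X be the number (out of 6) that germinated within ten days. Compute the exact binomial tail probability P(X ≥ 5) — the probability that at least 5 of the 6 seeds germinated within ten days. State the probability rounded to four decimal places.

P = 0.0410

X is binomial with n = 6 and p = 0.40.
P(X ≥ 5) = C(6,5)·0.40^5·0.60^1 + C(6,6)·0.40^6·0.60^0.
= 0.036864 + 0.004096 = 0.0410.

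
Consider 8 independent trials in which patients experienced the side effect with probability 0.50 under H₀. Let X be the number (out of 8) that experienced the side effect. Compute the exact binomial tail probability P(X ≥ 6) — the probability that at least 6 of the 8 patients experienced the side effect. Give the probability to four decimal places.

X is binomial with n = 8 and p = 0.50.
P(X ≥ 6) = C(8,6)·0.50^6·0.50^2 + C(8,7)·0.50^7·0.50^1 + C(8,8)·0.50^8·0.50^0.
= 0.109375 + 0.031250 + 0.003906 = 0.1445.

P = 0.1445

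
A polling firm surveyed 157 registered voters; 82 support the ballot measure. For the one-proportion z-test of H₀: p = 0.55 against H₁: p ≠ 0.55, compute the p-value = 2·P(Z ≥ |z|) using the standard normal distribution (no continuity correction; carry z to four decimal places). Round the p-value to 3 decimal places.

p-value = 0.485

With x = 82 successes in n = 157, p̂ = 0.52229.
SE₀ = √(0.55·0.45/157) = 0.039704.
Test statistic (full precision, shown to 4 dp): z = (82/157 − 0.55)/SE₀ ≈ -0.6978.
From the standard normal, 2·P(Z ≥ |z|) = 0.485.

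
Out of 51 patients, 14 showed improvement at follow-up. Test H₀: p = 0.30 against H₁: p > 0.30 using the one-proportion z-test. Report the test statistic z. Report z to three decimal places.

p̂ = 14/51 = 0.27451.
SE₀ = √(0.30·0.70/51) = 0.064169.
Test statistic: z = -0.02549/0.064169 = -0.397.

z = -0.397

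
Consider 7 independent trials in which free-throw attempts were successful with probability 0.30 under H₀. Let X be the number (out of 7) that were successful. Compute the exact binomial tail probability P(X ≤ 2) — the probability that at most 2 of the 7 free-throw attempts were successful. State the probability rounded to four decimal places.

X is binomial with n = 7 and p = 0.30.
P(X ≤ 2) = C(7,0)·0.30^0·0.70^7 + C(7,1)·0.30^1·0.70^6 + C(7,2)·0.30^2·0.70^5.
= 0.082354 + 0.247063 + 0.317652 = 0.6471.

P = 0.6471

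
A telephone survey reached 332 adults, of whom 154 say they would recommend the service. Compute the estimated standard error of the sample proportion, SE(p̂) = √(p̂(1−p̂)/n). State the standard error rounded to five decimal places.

SE = 0.02737

Sample proportion p̂ = 154/332 = 0.46386.
p̂(1−p̂) = 0.46386·0.53614 = 0.248694.
SE = √(0.248694/332) = √0.000749078 = 0.02737.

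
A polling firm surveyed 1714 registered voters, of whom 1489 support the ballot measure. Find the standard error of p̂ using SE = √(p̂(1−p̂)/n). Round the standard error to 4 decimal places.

SE = 0.0082

The sample proportion is 1489/1714 = 0.86873.
p̂(1−p̂) = 0.86873·0.13127 = 0.114038.
SE = √(0.114038/1714) = √0.000066533 = 0.0082.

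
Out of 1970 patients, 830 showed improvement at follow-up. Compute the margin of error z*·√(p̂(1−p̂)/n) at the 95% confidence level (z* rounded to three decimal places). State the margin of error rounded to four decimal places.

ME = 0.0218

The sample proportion is 830/1970 = 0.42132.
SE = √(p̂(1−p̂)/n) = √(0.243809/1970) = 0.011125.
The 95% critical value is z* = 1.960.
ME = 1.960·0.011125 = 0.0218.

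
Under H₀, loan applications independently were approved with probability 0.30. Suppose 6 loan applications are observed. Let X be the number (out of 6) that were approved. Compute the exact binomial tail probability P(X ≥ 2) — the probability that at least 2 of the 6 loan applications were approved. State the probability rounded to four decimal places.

P = 0.5798

X ~ Binomial(n=6, p=0.30).
P(X ≥ 2) = Σ_{j=2}^{6} C(6,j)·0.30^j·0.70^{6−j}.
= 0.324135 + 0.185220 + 0.059535 + 0.010206 + 0.000729 = 0.5798.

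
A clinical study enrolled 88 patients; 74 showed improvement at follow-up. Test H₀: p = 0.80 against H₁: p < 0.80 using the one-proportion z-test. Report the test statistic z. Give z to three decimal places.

Sample proportion p̂ = 74/88 = 0.84091.
SE₀ = √(0.80·0.20/88) = 0.042640.
Test statistic: z = 0.04091/0.042640 = 0.959.

z = 0.959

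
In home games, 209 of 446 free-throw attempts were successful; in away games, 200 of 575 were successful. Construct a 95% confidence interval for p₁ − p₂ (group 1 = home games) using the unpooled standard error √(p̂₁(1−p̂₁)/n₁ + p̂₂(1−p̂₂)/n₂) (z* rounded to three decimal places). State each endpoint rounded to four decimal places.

(0.0603, 0.1813)

p̂₁ = 0.46861, p̂₂ = 0.34783, so the observed difference is 0.12078.
SE = √(0.000558329 + 0.000394510) = √0.000952839 = 0.030868.
z* = 1.960 at the 95% level. Margin = 1.960·0.030868 = 0.06050.
CI: 0.12078 ± 0.06050 = (0.0603, 0.1813).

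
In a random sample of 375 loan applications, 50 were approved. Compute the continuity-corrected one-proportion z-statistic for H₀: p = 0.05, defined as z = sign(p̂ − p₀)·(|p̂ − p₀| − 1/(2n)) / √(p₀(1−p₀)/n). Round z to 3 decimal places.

Sample proportion p̂ = 50/375 = 0.13333. p̂ − p₀ = 0.083333.
Continuity correction 1/(2n) = 1/750 = 0.001333.
Corrected numerator: |0.083333| − 0.001333 = 0.082000.
Under H₀, SE = √(p₀(1−p₀)/n) = √(0.05·0.95/375) = √0.000126667 = 0.011255.
z = +0.082000/0.011255 = 7.286.

z = 7.286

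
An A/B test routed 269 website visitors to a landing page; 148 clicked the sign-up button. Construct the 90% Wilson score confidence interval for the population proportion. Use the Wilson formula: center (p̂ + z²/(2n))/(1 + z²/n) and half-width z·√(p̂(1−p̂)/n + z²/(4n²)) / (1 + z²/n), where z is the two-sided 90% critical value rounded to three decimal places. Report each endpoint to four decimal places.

Here p̂ = 148/269 = 0.55019 and z = 1.645 (z² = 2.706025).
Denominator 1 + z²/n = 1 + 2.706025/269 = 1.010060.
Center = (0.55019 + 0.005030)/1.010060 = 0.54969.
Radicand: p̂(1−p̂)/n + z²/(4n²) = 0.000920005 + 0.000009349 = 0.000929354.
Half-width = 1.645·√0.000929354/1.010060 = 0.04965.
So the interval runs from 0.5000 to 0.5993.

(0.5000, 0.5993)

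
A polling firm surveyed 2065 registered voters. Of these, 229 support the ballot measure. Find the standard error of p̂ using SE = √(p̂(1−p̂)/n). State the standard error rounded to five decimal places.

SE = 0.00691

Sample proportion p̂ = 229/2065 = 0.11090.
p̂(1−p̂) = 0.11090·0.88910 = 0.098601.
Dividing by n and taking the root: √0.000047749 = 0.00691.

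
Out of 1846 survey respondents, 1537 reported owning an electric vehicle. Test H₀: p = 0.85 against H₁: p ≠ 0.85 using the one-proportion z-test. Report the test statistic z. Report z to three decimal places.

p̂ = 1537/1846 = 0.83261.
Null standard error: √(0.85·0.15/1846) = √0.000069068 = 0.008311.
z = (0.83261 − 0.85)/0.008311 = -0.01739/0.008311 = -2.092.

z = -2.092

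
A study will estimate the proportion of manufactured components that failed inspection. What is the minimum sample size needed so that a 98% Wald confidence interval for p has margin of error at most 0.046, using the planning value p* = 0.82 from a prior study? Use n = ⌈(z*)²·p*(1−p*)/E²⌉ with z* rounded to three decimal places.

The 98% critical value is z* = 2.326.
p*(1−p*) = 0.82·0.18 = 0.1476.
(z*)²·p*(1−p*)/E² = 5.410276·0.1476/0.002116 = 377.390.
⌈377.390⌉ = 378.

n = 378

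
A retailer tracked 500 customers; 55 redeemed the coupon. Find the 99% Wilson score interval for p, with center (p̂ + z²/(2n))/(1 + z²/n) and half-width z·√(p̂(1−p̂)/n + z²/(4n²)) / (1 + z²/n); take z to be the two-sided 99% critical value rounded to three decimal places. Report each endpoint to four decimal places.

(0.0789, 0.1513)

Here p̂ = 55/500 = 0.11000 and z = 2.576 (z² = 6.635776).
Denominator 1 + z²/n = 1 + 6.635776/500 = 1.013272.
Adjusted center: (0.11000 + z²/(2n))/1.013272 = 0.11511.
Radicand: p̂(1−p̂)/n + z²/(4n²) = 0.000195800 + 0.000006636 = 0.000202436.
Half-width = 2.576·√0.000202436/1.013272 = 0.03617.
CI: 0.11511 ± 0.03617 = (0.0789, 0.1513).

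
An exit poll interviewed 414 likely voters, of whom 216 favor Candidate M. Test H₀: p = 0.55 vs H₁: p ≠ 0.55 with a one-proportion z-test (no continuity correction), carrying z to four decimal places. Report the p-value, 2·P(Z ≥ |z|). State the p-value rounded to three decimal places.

p-value = 0.248

Sample proportion p̂ = 216/414 = 0.52174.
Under H₀, SE = √(p₀(1−p₀)/n) = √(0.55·0.45/414) = √0.000597826 = 0.024450.
z = (p̂ − p₀)/SE = (216/414 − 0.55)/0.024450 ≈ -1.1558.
p-value = 2·P(Z ≥ |z|) with z = -1.1558 → 0.248.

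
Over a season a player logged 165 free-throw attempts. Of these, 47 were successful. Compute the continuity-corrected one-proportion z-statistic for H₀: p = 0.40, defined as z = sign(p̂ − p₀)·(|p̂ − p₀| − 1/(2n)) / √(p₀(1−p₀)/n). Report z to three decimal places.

z = -2.940

Sample proportion p̂ = 47/165 = 0.28485. p̂ − p₀ = -0.115152.
Continuity correction 1/(2n) = 1/330 = 0.003030.
Corrected numerator: |-0.115152| − 0.003030 = 0.112122.
Under H₀, SE = √(p₀(1−p₀)/n) = √(0.40·0.60/165) = √0.001454545 = 0.038139.
z = −0.112122/0.038139 = -2.940.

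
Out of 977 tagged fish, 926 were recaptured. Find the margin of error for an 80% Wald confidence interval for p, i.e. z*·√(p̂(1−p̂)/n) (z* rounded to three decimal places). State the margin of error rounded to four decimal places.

With x = 926 successes in n = 977, p̂ = 0.94780.
SE(p̂) = √(0.94780·0.05220/977) = 0.007116.
For 80% confidence, z* = 1.282.
Margin of error = z*·SE = 1.282 × 0.007116 = 0.0091.

ME = 0.0091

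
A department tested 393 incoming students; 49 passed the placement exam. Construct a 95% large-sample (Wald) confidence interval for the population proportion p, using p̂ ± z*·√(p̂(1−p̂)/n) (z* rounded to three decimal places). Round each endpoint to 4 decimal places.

With x = 49 successes in n = 393, p̂ = 0.12468.
SE(p̂) = √(0.12468·0.87532/393) = 0.016664.
For 95% confidence, z* = 1.960.
Margin = 1.960·0.016664 = 0.03266.
So the interval runs from 0.0920 to 0.1573.

(0.0920, 0.1573)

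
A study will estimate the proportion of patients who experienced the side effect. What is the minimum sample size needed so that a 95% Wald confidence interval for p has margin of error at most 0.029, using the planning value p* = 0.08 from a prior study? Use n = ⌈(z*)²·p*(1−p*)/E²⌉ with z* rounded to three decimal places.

z* = 1.960 at the 95% level.
p*(1−p*) = 0.0736.
Required n before rounding: 3.841600 × 0.0736 / 0.029² = 336.197.
Rounding up, n = 337.

n = 337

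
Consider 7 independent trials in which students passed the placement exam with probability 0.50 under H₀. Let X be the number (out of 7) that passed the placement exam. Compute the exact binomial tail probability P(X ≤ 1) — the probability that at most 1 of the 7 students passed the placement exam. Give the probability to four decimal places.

P = 0.0625

X ~ Binomial(n=7, p=0.50).
P(X ≤ 1) = C(7,0)·0.50^0·0.50^7 + C(7,1)·0.50^1·0.50^6.
= 0.007812 + 0.054688 = 0.0625.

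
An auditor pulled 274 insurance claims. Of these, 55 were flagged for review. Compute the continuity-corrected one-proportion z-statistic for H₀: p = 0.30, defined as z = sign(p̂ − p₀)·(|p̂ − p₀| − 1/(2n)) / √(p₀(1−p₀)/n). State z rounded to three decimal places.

z = -3.520

p̂ = 55/274 = 0.20073. p̂ − p₀ = -0.099270.
Continuity correction 1/(2n) = 1/548 = 0.001825.
Corrected numerator: |-0.099270| − 0.001825 = 0.097445.
Under H₀, SE = √(p₀(1−p₀)/n) = √(0.30·0.70/274) = √0.000766423 = 0.027684.
z = (−)0.097445/0.027684 = -3.520.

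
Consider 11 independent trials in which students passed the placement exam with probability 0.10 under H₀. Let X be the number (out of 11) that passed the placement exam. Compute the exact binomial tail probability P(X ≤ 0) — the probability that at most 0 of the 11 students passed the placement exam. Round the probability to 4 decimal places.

X ~ Binomial(n=11, p=0.10).
P(X ≤ 0) = C(11,0)·0.10^0·0.90^11.
= 0.313811 = 0.3138.

P = 0.3138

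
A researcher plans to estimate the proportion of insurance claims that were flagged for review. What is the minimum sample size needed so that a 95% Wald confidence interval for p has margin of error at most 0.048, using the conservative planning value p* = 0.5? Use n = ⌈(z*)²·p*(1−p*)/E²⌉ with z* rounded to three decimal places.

n = 417

The 95% critical value is z* = 1.960.
p*(1−p*) = 0.2500.
Required n before rounding: 3.841600 × 0.2500 / 0.048² = 416.840.
Rounding up, n = 417.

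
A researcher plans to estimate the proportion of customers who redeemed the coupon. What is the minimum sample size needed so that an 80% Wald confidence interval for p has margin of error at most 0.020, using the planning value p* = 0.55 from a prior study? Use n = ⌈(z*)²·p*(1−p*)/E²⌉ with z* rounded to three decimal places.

n = 1017

For 80% confidence, z* = 1.282.
p*(1−p*) = 0.2475.
(z*)²·p*(1−p*)/E² = 1.643524·0.2475/0.000400 = 1016.930.
⌈1016.930⌉ = 1017.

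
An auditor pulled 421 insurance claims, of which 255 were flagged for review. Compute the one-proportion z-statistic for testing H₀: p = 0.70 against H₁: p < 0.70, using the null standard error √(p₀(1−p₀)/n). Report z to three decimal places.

z = -4.222

p̂ = 255/421 = 0.60570.
SE₀ = √(0.70·0.30/421) = 0.022334.
z = (0.60570 − 0.70)/0.022334 = -0.09430/0.022334 = -4.222.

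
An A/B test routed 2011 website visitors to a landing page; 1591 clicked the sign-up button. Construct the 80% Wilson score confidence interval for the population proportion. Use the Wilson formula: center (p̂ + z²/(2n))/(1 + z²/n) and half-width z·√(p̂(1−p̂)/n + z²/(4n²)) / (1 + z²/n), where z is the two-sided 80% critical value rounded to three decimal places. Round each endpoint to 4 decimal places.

Here p̂ = 1591/2011 = 0.79115 and z = 1.282 (z² = 1.643524).
1 + z²/n = 1.000817.
Adjusted center: (0.79115 + z²/(2n))/1.000817 = 0.79091.
Radicand: p̂(1−p̂)/n + z²/(4n²) = 0.000082164 + 0.000000102 = 0.000082266.
Half-width = z·√(radicand)/denom = 1.282·0.009070/1.000817 = 0.01162.
So the interval runs from 0.7793 to 0.8025.

(0.7793, 0.8025)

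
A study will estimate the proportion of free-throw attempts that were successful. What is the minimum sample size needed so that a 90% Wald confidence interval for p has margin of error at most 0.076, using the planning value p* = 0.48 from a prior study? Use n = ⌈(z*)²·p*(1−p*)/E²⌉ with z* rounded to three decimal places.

For 90% confidence, z* = 1.645.
p*(1−p*) = 0.2496.
Required n before rounding: 2.706025 × 0.2496 / 0.076² = 116.936.
⌈116.936⌉ = 117.

n = 117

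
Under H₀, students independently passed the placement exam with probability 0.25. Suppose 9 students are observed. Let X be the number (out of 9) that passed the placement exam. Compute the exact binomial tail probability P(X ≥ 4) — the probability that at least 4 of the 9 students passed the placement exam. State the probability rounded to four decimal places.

X ~ Binomial(n=9, p=0.25).
P(X ≥ 4) = Σ_{j=4}^{9} C(9,j)·0.25^j·0.75^{9−j}.
= 0.116798 + 0.038933 + 0.008652 + 0.001236 + 0.000103 + 0.000004 = 0.1657.

P = 0.1657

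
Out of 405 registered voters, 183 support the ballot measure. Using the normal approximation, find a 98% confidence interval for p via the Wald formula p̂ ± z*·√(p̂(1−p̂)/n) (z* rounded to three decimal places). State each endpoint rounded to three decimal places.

With x = 183 successes in n = 405, p̂ = 0.45185.
Standard error of p̂: √(0.247682/405) = √0.000611560 = 0.024730.
The 98% critical value is z* = 2.326.
Margin = 2.326·0.024730 = 0.05752.
CI: 0.45185 ± 0.05752 = (0.394, 0.509).

(0.394, 0.509)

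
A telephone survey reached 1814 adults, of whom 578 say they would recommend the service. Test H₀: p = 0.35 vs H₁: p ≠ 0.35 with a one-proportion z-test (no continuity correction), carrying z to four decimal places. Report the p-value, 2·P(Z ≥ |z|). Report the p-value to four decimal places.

p-value = 0.0051

The sample proportion is 578/1814 = 0.31863.
Null standard error: √(0.35·0.65/1814) = √0.000125413 = 0.011199.
z = (p̂ − p₀)/SE = (578/1814 − 0.35)/0.011199 ≈ -2.8009.
p-value = 2·P(Z ≥ |z|) with z = -2.8009 → 0.0051.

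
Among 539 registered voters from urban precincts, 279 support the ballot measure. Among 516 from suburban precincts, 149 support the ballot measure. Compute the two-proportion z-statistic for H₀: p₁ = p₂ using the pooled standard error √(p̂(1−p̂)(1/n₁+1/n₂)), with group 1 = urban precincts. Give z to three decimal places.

Sample proportions: p̂₁ = 279/539 = 0.51763 and p̂₂ = 149/516 = 0.28876.
Pooling: p̂ = 428/1055 = 0.40569.
SE = √[p̂(1−p̂)(1/n₁+1/n₂)] = √[0.40569·0.59431·(1/539+1/516)] ≈ 0.030242.
z = 0.22887/0.030242 = 7.568.

z = 7.568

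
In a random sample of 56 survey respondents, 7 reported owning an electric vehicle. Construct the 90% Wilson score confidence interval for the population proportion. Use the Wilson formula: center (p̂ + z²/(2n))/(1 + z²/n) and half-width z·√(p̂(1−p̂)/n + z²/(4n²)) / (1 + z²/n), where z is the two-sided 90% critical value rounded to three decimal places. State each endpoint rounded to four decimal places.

(0.0692, 0.2154)

Here p̂ = 7/56 = 0.12500 and z = 1.645 (z² = 2.706025).
1 + z²/n = 1.048322.
Adjusted center: (0.12500 + z²/(2n))/1.048322 = 0.14229.
Radicand: p̂(1−p̂)/n + z²/(4n²) = 0.001953125 + 0.000215723 = 0.002168848.
Half-width = 1.645·√0.002168848/1.048322 = 0.07308.
CI: 0.14229 ± 0.07308 = (0.0692, 0.2154).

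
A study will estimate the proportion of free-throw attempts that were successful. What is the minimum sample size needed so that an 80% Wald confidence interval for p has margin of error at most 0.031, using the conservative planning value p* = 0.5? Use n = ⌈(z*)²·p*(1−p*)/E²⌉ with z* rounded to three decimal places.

z* = 1.282 at the 80% level.
p*(1−p*) = 0.50·0.50 = 0.2500.
Required n before rounding: 1.643524 × 0.2500 / 0.031² = 427.556.
Rounding up, n = 428.

n = 428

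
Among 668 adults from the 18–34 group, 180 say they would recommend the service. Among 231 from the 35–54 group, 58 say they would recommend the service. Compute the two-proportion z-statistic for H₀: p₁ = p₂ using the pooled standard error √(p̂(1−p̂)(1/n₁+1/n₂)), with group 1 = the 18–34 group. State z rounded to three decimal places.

Sample proportions: p̂₁ = 180/668 = 0.26946 and p̂₂ = 58/231 = 0.25108.
Pooling: p̂ = 238/899 = 0.26474.
Pooled SE = √[0.1946521·0.00582601] ≈ 0.033676.
z = 0.01838/0.033676 = 0.546.

z = 0.546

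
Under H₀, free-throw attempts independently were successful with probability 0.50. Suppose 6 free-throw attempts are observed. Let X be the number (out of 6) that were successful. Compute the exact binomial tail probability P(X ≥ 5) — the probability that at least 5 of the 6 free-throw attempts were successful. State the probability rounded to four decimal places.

P = 0.1094

X is binomial with n = 6 and p = 0.50.
P(X ≥ 5) = C(6,5)·0.50^5·0.50^1 + C(6,6)·0.50^6·0.50^0.
= 0.093750 + 0.015625 = 0.1094.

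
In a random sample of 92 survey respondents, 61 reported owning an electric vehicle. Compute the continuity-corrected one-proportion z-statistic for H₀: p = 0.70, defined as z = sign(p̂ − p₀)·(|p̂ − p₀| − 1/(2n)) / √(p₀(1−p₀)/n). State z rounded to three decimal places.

The sample proportion is 61/92 = 0.66304. p̂ − p₀ = -0.036957.
1/(2n) = 0.005435.
Corrected numerator: |-0.036957| − 0.005435 = 0.031522.
Null standard error: √(0.70·0.30/92) = √0.002282609 = 0.047777.
z = (−)0.031522/0.047777 = -0.660.

z = -0.660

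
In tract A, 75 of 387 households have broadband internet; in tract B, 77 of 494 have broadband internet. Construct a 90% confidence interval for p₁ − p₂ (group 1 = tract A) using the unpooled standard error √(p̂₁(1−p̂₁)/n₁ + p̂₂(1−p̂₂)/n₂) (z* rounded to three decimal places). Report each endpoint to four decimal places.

(-0.0047, 0.0805)

p̂₁ = 75/387 = 0.19380, p̂₂ = 77/494 = 0.15587; p̂₁ − p̂₂ = 0.03793.
SE = √(0.000403723 + 0.000266346) = √0.000670069 = 0.025886.
The 90% critical value is z* = 1.645. Margin = 1.645·0.025886 = 0.04258.
CI: 0.03793 ± 0.04258 = (-0.0047, 0.0805).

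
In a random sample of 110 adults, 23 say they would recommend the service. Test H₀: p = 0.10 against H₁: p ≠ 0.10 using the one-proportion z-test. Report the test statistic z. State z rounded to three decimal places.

z = 3.814

Sample proportion p̂ = 23/110 = 0.20909.
Under H₀, SE = √(p₀(1−p₀)/n) = √(0.10·0.90/110) = √0.000818182 = 0.028604.
Test statistic: z = 0.10909/0.028604 = 3.814.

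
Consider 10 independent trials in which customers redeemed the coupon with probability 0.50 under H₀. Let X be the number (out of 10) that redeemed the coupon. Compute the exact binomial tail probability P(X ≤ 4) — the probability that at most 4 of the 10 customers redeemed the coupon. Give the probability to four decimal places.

P = 0.3770

X ~ Binomial(n=10, p=0.50).
P(X ≤ 4) = Σ_{j=0}^{4} C(10,j)·0.50^j·0.50^{10−j}.
= 0.000977 + 0.009766 + 0.043945 + 0.117188 + 0.205078 = 0.3770.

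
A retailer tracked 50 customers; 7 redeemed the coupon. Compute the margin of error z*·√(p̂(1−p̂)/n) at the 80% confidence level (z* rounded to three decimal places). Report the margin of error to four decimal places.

ME = 0.0629

Sample proportion p̂ = 7/50 = 0.14000.
SE(p̂) = √(0.14000·0.86000/50) = 0.049071.
For 80% confidence, z* = 1.282.
Margin of error = z*·SE = 1.282 × 0.049071 = 0.0629.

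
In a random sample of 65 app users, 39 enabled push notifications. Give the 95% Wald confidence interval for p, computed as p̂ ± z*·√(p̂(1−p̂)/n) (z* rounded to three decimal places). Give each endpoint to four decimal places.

The sample proportion is 39/65 = 0.60000.
SE(p̂) = √(0.60000·0.40000/65) = 0.060764.
The 95% critical value is z* = 1.960.
Margin = 1.960·0.060764 = 0.11910.
Interval: 0.60000 ± 0.11910 → (0.4809, 0.7191).

(0.4809, 0.7191)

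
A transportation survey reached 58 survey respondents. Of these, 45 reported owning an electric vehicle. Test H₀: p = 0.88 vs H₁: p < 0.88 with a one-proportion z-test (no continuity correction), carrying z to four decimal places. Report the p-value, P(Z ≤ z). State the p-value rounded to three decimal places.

p-value = 0.007

p̂ = 45/58 = 0.77586.
SE₀ = √(0.88·0.12/58) = 0.042670.
z = (p̂ − p₀)/SE = (45/58 − 0.88)/0.042670 ≈ -2.4406.
From the standard normal, P(Z ≤ z) = 0.007.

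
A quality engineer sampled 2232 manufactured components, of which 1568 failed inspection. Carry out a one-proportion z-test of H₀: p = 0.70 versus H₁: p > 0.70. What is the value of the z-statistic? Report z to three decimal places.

z = 0.259

Sample proportion p̂ = 1568/2232 = 0.70251.
Null standard error: √(0.70·0.30/2232) = √0.000094086 = 0.009700.
z = (0.70251 − 0.70)/0.009700 = 0.00251/0.009700 = 0.259.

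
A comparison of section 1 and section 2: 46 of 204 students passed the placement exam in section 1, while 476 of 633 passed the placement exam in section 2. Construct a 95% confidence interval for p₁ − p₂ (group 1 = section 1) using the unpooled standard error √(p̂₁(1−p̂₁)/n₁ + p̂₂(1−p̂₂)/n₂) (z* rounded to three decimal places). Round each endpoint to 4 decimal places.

p̂₁ = 46/204 = 0.22549, p̂₂ = 476/633 = 0.75197; p̂₁ − p̂₂ = -0.52648.
Unpooled SE = √(p̂₁(1−p̂₁)/n₁ + p̂₂(1−p̂₂)/n₂) = √(0.000856100 + 0.000294643) = 0.033923.
For 95% confidence, z* = 1.960. Margin of error = 0.06649.
Interval: -0.52648 ± 0.06649 → (-0.5930, -0.4600).

(-0.5930, -0.4600)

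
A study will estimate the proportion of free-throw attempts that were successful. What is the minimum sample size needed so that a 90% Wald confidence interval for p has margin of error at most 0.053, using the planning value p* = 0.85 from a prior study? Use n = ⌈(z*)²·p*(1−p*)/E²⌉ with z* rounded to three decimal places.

n = 123

z* = 1.645 at the 90% level.
p*(1−p*) = 0.85·0.15 = 0.1275.
(z*)²·p*(1−p*)/E² = 2.706025·0.1275/0.002809 = 122.826.
⌈122.826⌉ = 123.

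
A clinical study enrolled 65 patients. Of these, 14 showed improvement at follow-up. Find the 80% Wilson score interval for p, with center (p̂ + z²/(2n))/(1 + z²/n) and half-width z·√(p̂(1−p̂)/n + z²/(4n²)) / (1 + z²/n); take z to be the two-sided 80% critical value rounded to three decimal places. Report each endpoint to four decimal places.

(0.1575, 0.2873)

Here p̂ = 14/65 = 0.21538 and z = 1.282 (z² = 1.643524).
Denominator 1 + z²/n = 1 + 1.643524/65 = 1.025285.
Adjusted center: (0.21538 + z²/(2n))/1.025285 = 0.22240.
Radicand: p̂(1−p̂)/n + z²/(4n²) = 0.002599909 + 0.000097250 = 0.002697159.
Half-width = z·√(radicand)/denom = 1.282·0.051934/1.025285 = 0.06494.
So the interval runs from 0.1575 to 0.2873.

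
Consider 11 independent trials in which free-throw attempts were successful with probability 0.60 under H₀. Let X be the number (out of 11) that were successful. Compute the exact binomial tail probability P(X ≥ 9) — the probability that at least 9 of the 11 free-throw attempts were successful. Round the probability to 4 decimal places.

P = 0.1189

X ~ Binomial(n=11, p=0.60).
P(X ≥ 9) = C(11,9)·0.60^9·0.40^2 + C(11,10)·0.60^10·0.40^1 + C(11,11)·0.60^11·0.40^0.
= 0.088684 + 0.026605 + 0.003628 = 0.1189.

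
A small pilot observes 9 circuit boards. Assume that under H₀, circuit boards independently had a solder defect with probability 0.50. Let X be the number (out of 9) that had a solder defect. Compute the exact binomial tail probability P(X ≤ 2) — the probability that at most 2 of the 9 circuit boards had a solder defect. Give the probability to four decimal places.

P = 0.0898

X is binomial with n = 9 and p = 0.50.
P(X ≤ 2) = C(9,0)·0.50^0·0.50^9 + C(9,1)·0.50^1·0.50^8 + C(9,2)·0.50^2·0.50^7.
= 0.001953 + 0.017578 + 0.070312 = 0.0898.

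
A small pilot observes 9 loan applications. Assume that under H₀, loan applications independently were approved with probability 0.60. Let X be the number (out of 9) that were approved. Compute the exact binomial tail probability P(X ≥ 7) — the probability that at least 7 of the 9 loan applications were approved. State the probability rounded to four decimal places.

P = 0.2318

X is binomial with n = 9 and p = 0.60.
P(X ≥ 7) = C(9,7)·0.60^7·0.40^2 + C(9,8)·0.60^8·0.40^1 + C(9,9)·0.60^9·0.40^0.
= 0.161243 + 0.060466 + 0.010078 = 0.2318.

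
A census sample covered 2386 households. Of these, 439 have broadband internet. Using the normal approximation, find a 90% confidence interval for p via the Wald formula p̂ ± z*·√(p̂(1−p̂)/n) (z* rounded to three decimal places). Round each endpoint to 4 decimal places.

(0.1709, 0.1970)

The sample proportion is 439/2386 = 0.18399.
Standard error of p̂: √(0.150138/2386) = √0.000062924 = 0.007932.
z* = 1.645 at the 90% level.
Margin of error: 1.645 × 0.007932 = 0.01305.
So the interval runs from 0.1709 to 0.1970.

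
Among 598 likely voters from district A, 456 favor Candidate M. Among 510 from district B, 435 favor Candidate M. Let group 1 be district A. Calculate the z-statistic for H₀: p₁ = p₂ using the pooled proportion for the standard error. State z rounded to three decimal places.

p̂₁ = 456/598 = 0.76254, p̂₂ = 435/510 = 0.85294.
Pooling: p̂ = 891/1108 = 0.80415.
Pooled SE = √[0.1574918·0.00363303] ≈ 0.023920.
z = (p̂₁ − p̂₂)/SE = (0.76254 − 0.85294)/0.023920 = -0.09040/0.023920 = -3.779.

z = -3.779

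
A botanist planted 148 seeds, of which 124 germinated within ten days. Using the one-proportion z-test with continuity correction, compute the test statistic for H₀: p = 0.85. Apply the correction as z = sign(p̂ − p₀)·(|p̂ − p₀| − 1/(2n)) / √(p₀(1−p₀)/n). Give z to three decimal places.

z = -0.299

The sample proportion is 124/148 = 0.83784. p̂ − p₀ = -0.012162.
1/(2n) = 0.003378.
Corrected numerator: |-0.012162| − 0.003378 = 0.008784.
SE₀ = √(0.85·0.15/148) = 0.029351.
z = (−)0.008784/0.029351 = -0.299.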